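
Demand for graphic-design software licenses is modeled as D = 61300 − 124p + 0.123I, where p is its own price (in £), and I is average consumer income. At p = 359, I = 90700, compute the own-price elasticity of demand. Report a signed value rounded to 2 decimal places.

At the given values, D = 61300 − 124(359) + 0.123(90700) = 27940.1.
∂D/∂p = −124.
E = (-124) × (359/27940.1) = -1.5932…

-1.59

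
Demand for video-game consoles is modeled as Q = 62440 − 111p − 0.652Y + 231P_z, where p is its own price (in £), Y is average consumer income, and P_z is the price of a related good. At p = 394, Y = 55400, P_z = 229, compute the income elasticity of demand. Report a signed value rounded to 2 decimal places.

-1.02

At the given values, Q = 62440 − 111(394) − 0.652(55400) + 231(229) = 35484.2.
∂Q/∂Y = -0.652.
E = (-0.652) × (55400/35484.2) = -1.0179…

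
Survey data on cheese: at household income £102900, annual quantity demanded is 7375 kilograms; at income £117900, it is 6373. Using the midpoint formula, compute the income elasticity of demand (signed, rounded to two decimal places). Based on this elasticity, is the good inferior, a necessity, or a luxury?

%ΔQ = (6373 − 7375)/[( 7375 + 6373)/2] = -1002/6874 = -0.145766…
%ΔIncome = (117900 − 102900)/[( 102900 + 117900)/2] = 15000/110400 = 0.135869…
E_income = (-1002/6874) / (15000/110400) = -1.0728…
E_income < 0 ⇒ inferior good.

-1.07; inferior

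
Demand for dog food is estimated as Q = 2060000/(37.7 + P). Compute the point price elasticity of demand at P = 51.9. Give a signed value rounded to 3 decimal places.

dQ/dP = −2060000/(37.7 + P)² = -256.597. At P = 51.9, Q = 22991.1.
Ed = (dQ/dP)·(P/Q) = (-256.597) × (51.9/22991.1) = -0.57924…

-0.579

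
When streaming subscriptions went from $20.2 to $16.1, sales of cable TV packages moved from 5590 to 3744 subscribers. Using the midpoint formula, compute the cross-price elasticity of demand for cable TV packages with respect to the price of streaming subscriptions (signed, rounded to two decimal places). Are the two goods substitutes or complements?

1.75; substitutes

%ΔQ_{cable TV packages} = (3744 − 5590)/avg = -1846/4667 = -0.395543…
%ΔP_{streaming subscriptions} = (16.1 − 20.2)/avg = -4.1/18.15 = -0.225895…
E_cross = (-1846/4667) / (-4.1/18.15) = 1.7510…
E_cross > 0 ⇒ the goods are substitutes.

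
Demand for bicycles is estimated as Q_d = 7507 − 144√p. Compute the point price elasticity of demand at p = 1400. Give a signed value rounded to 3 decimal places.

dQ_d/dp = −144/(2√p) = -1.92428. At p = 1400, Q_d = 2119.01.
Ed = (dQ_d/dp)·(p/Q_d) = (-1.92428) × (1400/2119.01) = -1.27134…

-1.271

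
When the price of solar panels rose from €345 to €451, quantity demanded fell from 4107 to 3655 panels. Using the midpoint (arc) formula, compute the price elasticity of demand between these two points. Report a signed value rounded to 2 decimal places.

-0.44

%ΔQ = (3655 − 4107) / [(4107 + 3655)/2] = -452/3881 = -0.116464…
%ΔP = (451 − 345) / [(345 + 451)/2] = 106/398 = 0.266331…
Arc Ed = %ΔQ / %ΔP = (-452/3881) / (106/398) = -0.4372…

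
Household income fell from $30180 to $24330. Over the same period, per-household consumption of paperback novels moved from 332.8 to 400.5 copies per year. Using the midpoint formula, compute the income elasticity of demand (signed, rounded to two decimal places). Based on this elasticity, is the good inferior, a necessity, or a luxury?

-0.86; inferior

%ΔQ = (400.5 − 332.8)/[( 332.8 + 400.5)/2] = 67.7/366.65 = 0.184644…
%ΔIncome = (24330 − 30180)/[( 30180 + 24330)/2] = -5850/27255 = -0.214639…
E_income = (67.7/366.65) / (-5850/27255) = -0.8602…
E_income < 0 ⇒ inferior good.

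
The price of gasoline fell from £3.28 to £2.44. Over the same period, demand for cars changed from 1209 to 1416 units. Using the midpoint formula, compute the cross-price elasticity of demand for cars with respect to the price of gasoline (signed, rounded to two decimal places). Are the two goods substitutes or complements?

-0.54; complements

%ΔQ_{cars} = (1416 − 1209)/avg = 207/1312.5 = 0.157714…
%ΔP_{gasoline} = (2.44 − 3.28)/avg = -0.84/2.86 = -0.293706…
E_cross = (207/1312.5) / (-0.84/2.86) = -0.5369…
E_cross < 0 ⇒ the goods are complements.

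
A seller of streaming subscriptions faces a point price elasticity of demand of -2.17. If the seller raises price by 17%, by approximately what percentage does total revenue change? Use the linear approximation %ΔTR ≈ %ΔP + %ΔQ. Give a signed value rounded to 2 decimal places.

%ΔQ ≈ Ed × %ΔP = (-2.17) × (+17%) = -36.8900%
%ΔTR ≈ %ΔP + %ΔQ = (+17%) + (-36.8900%) = -19.8900%

-19.89%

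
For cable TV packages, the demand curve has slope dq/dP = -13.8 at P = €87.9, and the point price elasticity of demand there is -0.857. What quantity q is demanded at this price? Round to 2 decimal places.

1415.43

Ed = (dq/dP)·(P/q) ⇒ q = (dq/dP)·P/Ed = (-13.8)·87.9/(-0.857) = 1415.4259…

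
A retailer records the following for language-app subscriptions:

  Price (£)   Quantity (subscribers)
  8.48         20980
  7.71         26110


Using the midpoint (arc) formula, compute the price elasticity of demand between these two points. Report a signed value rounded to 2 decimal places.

%ΔQ = (26110 − 20980) / [(20980 + 26110)/2] = 5130/23545 = 0.217880…
%ΔP = (7.71 − 8.48) / [(8.48 + 7.71)/2] = -0.77/8.095 = -0.095120…
Arc Ed = %ΔQ / %ΔP = (5130/23545) / (-0.77/8.095) = -2.2905…

-2.29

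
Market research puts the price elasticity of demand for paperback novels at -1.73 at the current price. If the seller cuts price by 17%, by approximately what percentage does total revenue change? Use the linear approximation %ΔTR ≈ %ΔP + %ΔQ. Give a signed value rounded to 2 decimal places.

%ΔQ ≈ Ed × %ΔP = (-1.73) × (-17%) = +29.4100%
%ΔTR ≈ %ΔP + %ΔQ = (-17%) + (+29.4100%) = +12.4100%

+12.41%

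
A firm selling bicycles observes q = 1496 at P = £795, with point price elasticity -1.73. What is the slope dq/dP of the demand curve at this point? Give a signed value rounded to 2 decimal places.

Ed = (dq/dP)·(P/q) ⇒ dq/dP = Ed·q/P = (-1.73)·1496/795 = -3.2554…

-3.26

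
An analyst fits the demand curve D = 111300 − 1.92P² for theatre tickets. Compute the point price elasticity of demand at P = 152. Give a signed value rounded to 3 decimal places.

dD/dP = −2·1.92·P = -583.68. At P = 152, D = 66940.32.
Ed = (dD/dP)·(P/D) = (-583.68) × (152/66940.32) = -1.32535…

-1.325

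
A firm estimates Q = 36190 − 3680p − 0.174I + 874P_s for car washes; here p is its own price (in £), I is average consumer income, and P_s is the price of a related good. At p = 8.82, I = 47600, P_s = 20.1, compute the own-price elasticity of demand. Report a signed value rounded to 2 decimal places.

At the given values, Q = 36190 − 3680(8.82) − 0.174(47600) + 874(20.1) = 13017.4.
∂Q/∂p = −3680.
E = (-3680) × (8.82/13017.4) = -2.4934…

-2.49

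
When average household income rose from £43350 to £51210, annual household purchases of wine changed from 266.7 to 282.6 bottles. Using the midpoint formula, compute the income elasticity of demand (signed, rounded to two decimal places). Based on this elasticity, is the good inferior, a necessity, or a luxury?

0.35; necessity

%ΔQ = (282.6 − 266.7)/[( 266.7 + 282.6)/2] = 15.9/274.65 = 0.057891…
%ΔIncome = (51210 − 43350)/[( 43350 + 51210)/2] = 7860/47280 = 0.166243…
E_income = (15.9/274.65) / (7860/47280) = 0.3482…
0 < E_income < 1 ⇒ normal good, necessity.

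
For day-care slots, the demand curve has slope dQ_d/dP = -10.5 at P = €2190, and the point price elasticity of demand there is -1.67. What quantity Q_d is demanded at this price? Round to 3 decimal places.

13769.461

Ed = (dQ_d/dP)·(P/Q_d) ⇒ Q_d = (dQ_d/dP)·P/Ed = (-10.5)·2190/(-1.67) = 13769.46107…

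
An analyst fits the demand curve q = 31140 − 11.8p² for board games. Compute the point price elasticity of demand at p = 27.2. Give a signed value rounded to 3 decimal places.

-0.779

dq/dp = −2·11.8·p = -641.92. At p = 27.2, q = 22409.888.
Ed = (dq/dp)·(p/q) = (-641.92) × (27.2/22409.888) = -0.77913…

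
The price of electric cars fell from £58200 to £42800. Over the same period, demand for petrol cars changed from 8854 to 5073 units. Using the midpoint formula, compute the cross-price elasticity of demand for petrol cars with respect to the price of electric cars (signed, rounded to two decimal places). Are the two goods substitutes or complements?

1.78; substitutes

%ΔQ_{petrol cars} = (5073 − 8854)/avg = -3781/6963.5 = -0.542974…
%ΔP_{electric cars} = (42800 − 58200)/avg = -15400/50500 = -0.304950…
E_cross = (-3781/6963.5) / (-15400/50500) = 1.7805…
E_cross > 0 ⇒ the goods are substitutes.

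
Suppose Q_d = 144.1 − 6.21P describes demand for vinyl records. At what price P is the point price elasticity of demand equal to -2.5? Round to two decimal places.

Ed = −6.21P/(144.1 − 6.21P). Set this equal to -2.5:
6.21P = 2.5·(144.1 − 6.21P) ⇒ 6.21P(1 + 2.5) = 2.5·144.1
P = 2.5·144.1 / (6.21·3.5) = 16.5746…

16.57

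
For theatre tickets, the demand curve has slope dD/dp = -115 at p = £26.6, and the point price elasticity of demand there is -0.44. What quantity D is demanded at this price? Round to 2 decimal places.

6952.27

Ed = (dD/dp)·(p/D) ⇒ D = (dD/dp)·p/Ed = (-115)·26.6/(-0.44) = 6952.2727…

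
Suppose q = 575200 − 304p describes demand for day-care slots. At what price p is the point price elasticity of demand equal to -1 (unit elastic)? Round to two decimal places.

Ed = −304p/(575200 − 304p). Set this equal to -1:
304p = 1·(575200 − 304p) ⇒ 304p(1 + 1) = 1·575200
p = 1·575200 / (304·2) = 946.0526…

946.05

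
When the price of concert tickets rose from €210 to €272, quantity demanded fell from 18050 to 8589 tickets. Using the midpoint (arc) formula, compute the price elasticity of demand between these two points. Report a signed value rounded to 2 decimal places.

-2.76

%ΔQ = (8589 − 18050) / [(18050 + 8589)/2] = -9461/13319.5 = -0.710311…
%ΔP = (272 − 210) / [(210 + 272)/2] = 62/241 = 0.257261…
Arc Ed = %ΔQ / %ΔP = (-9461/13319.5) / (62/241) = -2.7610…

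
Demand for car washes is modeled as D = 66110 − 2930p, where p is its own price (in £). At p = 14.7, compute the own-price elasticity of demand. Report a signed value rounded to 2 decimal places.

At the given values, D = 66110 − 2930(14.7) = 23039.
∂D/∂p = −2930.
E = (-2930) × (14.7/23039) = -1.8694…

-1.87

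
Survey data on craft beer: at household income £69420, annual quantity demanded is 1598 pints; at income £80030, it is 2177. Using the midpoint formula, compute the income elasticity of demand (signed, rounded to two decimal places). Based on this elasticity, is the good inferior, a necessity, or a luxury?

%ΔQ = (2177 − 1598)/[( 1598 + 2177)/2] = 579/1887.5 = 0.306754…
%ΔIncome = (80030 − 69420)/[( 69420 + 80030)/2] = 10610/74725 = 0.141987…
E_income = (579/1887.5) / (10610/74725) = 2.1604…
E_income > 1 ⇒ normal good, luxury.

2.16; luxury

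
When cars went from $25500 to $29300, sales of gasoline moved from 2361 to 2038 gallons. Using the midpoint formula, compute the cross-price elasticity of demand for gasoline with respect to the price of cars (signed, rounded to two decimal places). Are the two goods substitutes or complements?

%ΔQ_{gasoline} = (2038 − 2361)/avg = -323/2199.5 = -0.146851…
%ΔP_{cars} = (29300 − 25500)/avg = 3800/27400 = 0.138686…
E_cross = (-323/2199.5) / (3800/27400) = -1.0588…
E_cross < 0 ⇒ the goods are complements.

-1.06; complements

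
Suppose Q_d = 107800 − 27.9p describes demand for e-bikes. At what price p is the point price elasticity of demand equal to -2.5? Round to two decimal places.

Ed = −27.9p/(107800 − 27.9p). Set this equal to -2.5:
27.9p = 2.5·(107800 − 27.9p) ⇒ 27.9p(1 + 2.5) = 2.5·107800
p = 2.5·107800 / (27.9·3.5) = 2759.8566…

2759.86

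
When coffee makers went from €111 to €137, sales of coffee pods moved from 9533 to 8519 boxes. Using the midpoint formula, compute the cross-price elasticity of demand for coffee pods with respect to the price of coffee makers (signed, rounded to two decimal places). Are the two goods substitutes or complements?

%ΔQ_{coffee pods} = (8519 − 9533)/avg = -1014/9026 = -0.112342…
%ΔP_{coffee makers} = (137 − 111)/avg = 26/124 = 0.209677…
E_cross = (-1014/9026) / (26/124) = -0.5357…
E_cross < 0 ⇒ the goods are complements.

-0.54; complements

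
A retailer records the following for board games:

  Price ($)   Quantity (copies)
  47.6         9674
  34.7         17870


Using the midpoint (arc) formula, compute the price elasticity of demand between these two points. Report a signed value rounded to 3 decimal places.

%ΔQ = (17870 − 9674) / [(9674 + 17870)/2] = 8196/13772 = 0.595120…
%ΔP = (34.7 − 47.6) / [(47.6 + 34.7)/2] = -12.9/41.15 = -0.313487…
Arc Ed = %ΔQ / %ΔP = (8196/13772) / (-12.9/41.15) = -1.89838…

-1.898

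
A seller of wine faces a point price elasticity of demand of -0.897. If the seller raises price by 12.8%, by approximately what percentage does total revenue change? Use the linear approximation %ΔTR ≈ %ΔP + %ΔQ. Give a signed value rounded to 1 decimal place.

%ΔQ ≈ Ed × %ΔP = (-0.897) × (+12.8%) = -11.4816%
%ΔTR ≈ %ΔP + %ΔQ = (+12.8%) + (-11.4816%) = +1.3184%

+1.3%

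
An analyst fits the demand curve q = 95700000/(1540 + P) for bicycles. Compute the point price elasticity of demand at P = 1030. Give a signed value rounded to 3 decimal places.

dq/dP = −95700000/(1540 + P)² = -14.4892. At P = 1030, q = 37237.4.
Ed = (dq/dP)·(P/q) = (-14.4892) × (1030/37237.4) = -0.40077…

-0.401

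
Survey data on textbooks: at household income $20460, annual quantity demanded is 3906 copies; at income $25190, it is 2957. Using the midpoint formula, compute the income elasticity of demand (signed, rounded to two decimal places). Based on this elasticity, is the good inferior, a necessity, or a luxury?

-1.33; inferior

%ΔQ = (2957 − 3906)/[( 3906 + 2957)/2] = -949/3431.5 = -0.276555…
%ΔIncome = (25190 − 20460)/[( 20460 + 25190)/2] = 4730/22825 = 0.207228…
E_income = (-949/3431.5) / (4730/22825) = -1.3345…
E_income < 0 ⇒ inferior good.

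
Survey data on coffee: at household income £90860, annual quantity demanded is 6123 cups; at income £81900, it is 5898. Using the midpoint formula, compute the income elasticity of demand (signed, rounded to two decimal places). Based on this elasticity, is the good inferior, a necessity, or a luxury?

%ΔQ = (5898 − 6123)/[( 6123 + 5898)/2] = -225/6010.5 = -0.037434…
%ΔIncome = (81900 − 90860)/[( 90860 + 81900)/2] = -8960/86380 = -0.103727…
E_income = (-225/6010.5) / (-8960/86380) = 0.3608…
0 < E_income < 1 ⇒ normal good, necessity.

0.36; necessity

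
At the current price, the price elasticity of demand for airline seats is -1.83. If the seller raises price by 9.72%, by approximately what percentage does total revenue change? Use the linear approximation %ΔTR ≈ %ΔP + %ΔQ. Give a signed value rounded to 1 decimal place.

-8.1%

%ΔQ ≈ Ed × %ΔP = (-1.83) × (+9.72%) = -17.7876%
%ΔTR ≈ %ΔP + %ΔQ = (+9.72%) + (-17.7876%) = -8.0676%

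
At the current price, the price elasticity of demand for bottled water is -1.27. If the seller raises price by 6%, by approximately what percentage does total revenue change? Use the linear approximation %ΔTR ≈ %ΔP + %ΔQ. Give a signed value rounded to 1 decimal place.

%ΔQ ≈ Ed × %ΔP = (-1.27) × (+6%) = -7.6200%
%ΔTR ≈ %ΔP + %ΔQ = (+6%) + (-7.6200%) = -1.6200%

-1.6%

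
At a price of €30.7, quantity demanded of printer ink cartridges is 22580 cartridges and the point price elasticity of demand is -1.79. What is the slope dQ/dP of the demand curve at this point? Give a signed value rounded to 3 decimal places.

-1316.554

Ed = (dQ/dP)·(P/Q) ⇒ dQ/dP = Ed·Q/P = (-1.79)·22580/30.7 = -1316.55374…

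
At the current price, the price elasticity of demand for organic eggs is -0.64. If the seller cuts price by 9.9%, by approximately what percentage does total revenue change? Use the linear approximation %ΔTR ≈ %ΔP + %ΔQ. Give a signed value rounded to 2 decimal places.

-3.56%

%ΔQ ≈ Ed × %ΔP = (-0.64) × (-9.9%) = +6.3360%
%ΔTR ≈ %ΔP + %ΔQ = (-9.9%) + (+6.3360%) = -3.5640%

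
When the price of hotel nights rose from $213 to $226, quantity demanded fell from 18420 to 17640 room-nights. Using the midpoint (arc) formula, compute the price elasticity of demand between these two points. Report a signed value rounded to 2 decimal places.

%ΔQ = (17640 − 18420) / [(18420 + 17640)/2] = -780/18030 = -0.043261…
%ΔP = (226 − 213) / [(213 + 226)/2] = 13/219.5 = 0.059225…
Arc Ed = %ΔQ / %ΔP = (-780/18030) / (13/219.5) = -0.7304…

-0.73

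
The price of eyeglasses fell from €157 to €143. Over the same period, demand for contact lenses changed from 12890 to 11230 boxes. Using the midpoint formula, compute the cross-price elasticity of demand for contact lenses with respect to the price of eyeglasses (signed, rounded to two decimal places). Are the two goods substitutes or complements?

1.47; substitutes

%ΔQ_{contact lenses} = (11230 − 12890)/avg = -1660/12060 = -0.137645…
%ΔP_{eyeglasses} = (143 − 157)/avg = -14/150 = -0.093333…
E_cross = (-1660/12060) / (-14/150) = 1.4747…
E_cross > 0 ⇒ the goods are substitutes.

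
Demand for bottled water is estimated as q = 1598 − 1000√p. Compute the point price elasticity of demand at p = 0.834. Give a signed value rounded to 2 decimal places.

dq/dp = −1000/(2√p) = -547.504. At p = 0.834, q = 684.764.
Ed = (dq/dp)·(p/q) = (-547.504) × (0.834/684.764) = -0.6668…

-0.67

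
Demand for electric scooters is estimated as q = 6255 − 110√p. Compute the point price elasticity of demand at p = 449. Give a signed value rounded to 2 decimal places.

dq/dp = −110/(2√p) = -2.59561. At p = 449, q = 3924.14.
Ed = (dq/dp)·(p/q) = (-2.59561) × (449/3924.14) = -0.2969…

-0.30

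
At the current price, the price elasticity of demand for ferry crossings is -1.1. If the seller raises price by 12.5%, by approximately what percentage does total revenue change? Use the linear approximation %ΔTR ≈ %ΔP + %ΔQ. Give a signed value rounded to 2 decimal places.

-1.25%

%ΔQ ≈ Ed × %ΔP = (-1.1) × (+12.5%) = -13.7500%
%ΔTR ≈ %ΔP + %ΔQ = (+12.5%) + (-13.7500%) = -1.2500%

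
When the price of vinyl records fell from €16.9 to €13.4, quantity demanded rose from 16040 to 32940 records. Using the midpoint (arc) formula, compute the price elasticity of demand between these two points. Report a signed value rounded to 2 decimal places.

%ΔQ = (32940 − 16040) / [(16040 + 32940)/2] = 16900/24490 = 0.690077…
%ΔP = (13.4 − 16.9) / [(16.9 + 13.4)/2] = -3.5/15.15 = -0.231023…
Arc Ed = %ΔQ / %ΔP = (16900/24490) / (-3.5/15.15) = -2.9870…

-2.99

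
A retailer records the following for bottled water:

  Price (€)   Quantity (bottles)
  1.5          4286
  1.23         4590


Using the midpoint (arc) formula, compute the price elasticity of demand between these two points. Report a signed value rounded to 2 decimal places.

%ΔQ = (4590 − 4286) / [(4286 + 4590)/2] = 304/4438 = 0.068499…
%ΔP = (1.23 − 1.5) / [(1.5 + 1.23)/2] = -0.27/1.365 = -0.197802…
Arc Ed = %ΔQ / %ΔP = (304/4438) / (-0.27/1.365) = -0.3463…

-0.35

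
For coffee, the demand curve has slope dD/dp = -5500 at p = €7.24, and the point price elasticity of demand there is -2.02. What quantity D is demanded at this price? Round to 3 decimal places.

19712.871

Ed = (dD/dp)·(p/D) ⇒ D = (dD/dp)·p/Ed = (-5500)·7.24/(-2.02) = 19712.87128…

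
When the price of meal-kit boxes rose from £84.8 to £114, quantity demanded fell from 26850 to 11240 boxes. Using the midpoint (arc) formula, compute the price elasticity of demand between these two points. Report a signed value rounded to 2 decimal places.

-2.79

%ΔQ = (11240 − 26850) / [(26850 + 11240)/2] = -15610/19045 = -0.819637…
%ΔP = (114 − 84.8) / [(84.8 + 114)/2] = 29.2/99.4 = 0.293762…
Arc Ed = %ΔQ / %ΔP = (-15610/19045) / (29.2/99.4) = -2.7901…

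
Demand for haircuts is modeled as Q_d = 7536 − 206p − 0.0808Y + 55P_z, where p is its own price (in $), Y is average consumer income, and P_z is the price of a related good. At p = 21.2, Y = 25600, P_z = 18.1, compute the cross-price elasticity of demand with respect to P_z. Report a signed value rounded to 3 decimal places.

At the given values, Q_d = 7536 − 206(21.2) − 0.0808(25600) + 55(18.1) = 2095.82.
∂Q_d/∂P_z = 55.
E = (55) × (18.1/2095.82) = 0.47499…

0.475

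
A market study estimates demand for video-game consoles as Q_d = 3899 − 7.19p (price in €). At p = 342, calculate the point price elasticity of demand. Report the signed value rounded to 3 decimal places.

-1.708

dQ_d/dp = −7.19. At p = 342, Q_d = 3899 − 7.19(342) = 1440.02.
Ed = (dQ_d/dp)·(p/Q_d) = −7.19 × (342/1440.02) = -1.70760…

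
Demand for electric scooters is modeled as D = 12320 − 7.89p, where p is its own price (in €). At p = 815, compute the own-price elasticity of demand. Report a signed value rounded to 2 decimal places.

At the given values, D = 12320 − 7.89(815) = 5889.65.
∂D/∂p = −7.89.
E = (-7.89) × (815/5889.65) = -1.0918…

-1.09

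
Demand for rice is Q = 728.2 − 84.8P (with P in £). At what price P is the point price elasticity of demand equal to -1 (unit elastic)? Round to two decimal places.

4.29

Ed = −84.8P/(728.2 − 84.8P). Set this equal to -1:
84.8P = 1·(728.2 − 84.8P) ⇒ 84.8P(1 + 1) = 1·728.2
P = 1·728.2 / (84.8·2) = 4.2936…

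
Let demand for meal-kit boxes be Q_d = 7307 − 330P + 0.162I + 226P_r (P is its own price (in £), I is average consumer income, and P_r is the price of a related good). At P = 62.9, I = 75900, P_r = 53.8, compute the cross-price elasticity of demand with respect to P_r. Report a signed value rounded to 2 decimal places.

At the given values, Q_d = 7307 − 330(62.9) + 0.162(75900) + 226(53.8) = 11004.6.
∂Q_d/∂P_r = 226.
E = (226) × (53.8/11004.6) = 1.1048…

1.10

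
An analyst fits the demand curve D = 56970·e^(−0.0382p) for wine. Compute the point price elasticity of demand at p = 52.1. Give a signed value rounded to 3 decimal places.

-1.990

dD/dp = −0.0382·D = -297.419. At p = 52.1, D = 7785.83.
Ed = (dD/dp)·(p/D) = (-297.419) × (52.1/7785.83) = -1.99022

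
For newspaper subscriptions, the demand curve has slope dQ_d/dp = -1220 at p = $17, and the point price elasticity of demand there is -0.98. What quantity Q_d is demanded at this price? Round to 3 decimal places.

21163.265

Ed = (dQ_d/dp)·(p/Q_d) ⇒ Q_d = (dQ_d/dp)·p/Ed = (-1220)·17/(-0.98) = 21163.26530…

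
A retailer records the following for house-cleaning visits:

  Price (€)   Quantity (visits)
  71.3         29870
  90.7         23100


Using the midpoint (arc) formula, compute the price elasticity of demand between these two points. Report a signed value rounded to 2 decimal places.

-1.07

%ΔQ = (23100 − 29870) / [(29870 + 23100)/2] = -6770/26485 = -0.255616…
%ΔP = (90.7 − 71.3) / [(71.3 + 90.7)/2] = 19.4/81 = 0.239506…
Arc Ed = %ΔQ / %ΔP = (-6770/26485) / (19.4/81) = -1.0672…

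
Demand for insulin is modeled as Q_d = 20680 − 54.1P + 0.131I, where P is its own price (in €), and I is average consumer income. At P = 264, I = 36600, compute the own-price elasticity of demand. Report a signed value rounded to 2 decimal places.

-1.28

At the given values, Q_d = 20680 − 54.1(264) + 0.131(36600) = 11192.2.
∂Q_d/∂P = −54.1.
E = (-54.1) × (264/11192.2) = -1.2761…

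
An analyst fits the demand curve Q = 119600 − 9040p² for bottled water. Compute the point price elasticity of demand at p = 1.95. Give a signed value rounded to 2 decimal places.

-0.81

dQ/dp = −2·9040·p = -35256. At p = 1.95, Q = 85225.4.
Ed = (dQ/dp)·(p/Q) = (-35256) × (1.95/85225.4) = -0.8066…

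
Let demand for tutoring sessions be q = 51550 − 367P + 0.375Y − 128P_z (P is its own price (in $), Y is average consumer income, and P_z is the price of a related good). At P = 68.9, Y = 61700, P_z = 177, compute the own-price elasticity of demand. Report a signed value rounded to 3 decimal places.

At the given values, q = 51550 − 367(68.9) + 0.375(61700) − 128(177) = 26745.2.
∂q/∂P = −367.
E = (-367) × (68.9/26745.2) = -0.94545…

-0.945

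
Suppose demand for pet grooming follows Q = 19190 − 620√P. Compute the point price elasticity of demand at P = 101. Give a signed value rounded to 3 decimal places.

-0.240

dQ/dP = −620/(2√P) = -30.8462. At P = 101, Q = 12959.1.
Ed = (dQ/dP)·(P/Q) = (-30.8462) × (101/12959.1) = -0.24040…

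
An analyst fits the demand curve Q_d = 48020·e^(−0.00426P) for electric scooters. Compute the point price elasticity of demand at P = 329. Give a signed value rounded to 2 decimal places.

dQ_d/dP = −0.00426·Q_d = -50.3675. At P = 329, Q_d = 11823.4.
Ed = (dQ_d/dP)·(P/Q_d) = (-50.3675) × (329/11823.4) = -1.4015…

-1.40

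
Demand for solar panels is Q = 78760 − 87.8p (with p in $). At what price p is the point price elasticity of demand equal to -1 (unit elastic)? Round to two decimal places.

448.52

Ed = −87.8p/(78760 − 87.8p). Set this equal to -1:
87.8p = 1·(78760 − 87.8p) ⇒ 87.8p(1 + 1) = 1·78760
p = 1·78760 / (87.8·2) = 448.5193…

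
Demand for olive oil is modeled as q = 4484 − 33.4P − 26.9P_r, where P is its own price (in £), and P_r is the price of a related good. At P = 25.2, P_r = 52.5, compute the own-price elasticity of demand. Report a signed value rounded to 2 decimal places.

-0.38

At the given values, q = 4484 − 33.4(25.2) − 26.9(52.5) = 2230.07.
∂q/∂P = −33.4.
E = (-33.4) × (25.2/2230.07) = -0.3774…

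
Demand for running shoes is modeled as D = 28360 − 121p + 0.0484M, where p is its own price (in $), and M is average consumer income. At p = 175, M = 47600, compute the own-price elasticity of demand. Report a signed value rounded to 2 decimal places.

-2.23

At the given values, D = 28360 − 121(175) + 0.0484(47600) = 9488.84.
∂D/∂p = −121.
E = (-121) × (175/9488.84) = -2.2315…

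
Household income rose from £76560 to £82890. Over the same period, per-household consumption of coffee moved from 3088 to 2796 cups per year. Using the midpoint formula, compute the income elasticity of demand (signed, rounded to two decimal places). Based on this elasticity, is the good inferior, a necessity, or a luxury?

-1.25; inferior

%ΔQ = (2796 − 3088)/[( 3088 + 2796)/2] = -292/2942 = -0.099252…
%ΔIncome = (82890 − 76560)/[( 76560 + 82890)/2] = 6330/79725 = 0.079397…
E_income = (-292/2942) / (6330/79725) = -1.2500…
E_income < 0 ⇒ inferior good.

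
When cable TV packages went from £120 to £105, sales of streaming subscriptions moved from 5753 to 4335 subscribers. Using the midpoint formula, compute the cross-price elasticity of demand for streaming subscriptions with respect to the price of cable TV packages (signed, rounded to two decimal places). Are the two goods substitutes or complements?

2.11; substitutes

%ΔQ_{streaming subscriptions} = (4335 − 5753)/avg = -1418/5044 = -0.281126…
%ΔP_{cable TV packages} = (105 − 120)/avg = -15/112.5 = -0.133333…
E_cross = (-1418/5044) / (-15/112.5) = 2.1084…
E_cross > 0 ⇒ the goods are substitutes.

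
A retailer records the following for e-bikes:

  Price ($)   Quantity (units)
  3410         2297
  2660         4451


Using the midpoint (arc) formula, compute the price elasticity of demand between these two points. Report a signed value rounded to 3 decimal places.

-2.583

%ΔQ = (4451 − 2297) / [(2297 + 4451)/2] = 2154/3374 = 0.638411…
%ΔP = (2660 − 3410) / [(3410 + 2660)/2] = -750/3035 = -0.247116…
Arc Ed = %ΔQ / %ΔP = (2154/3374) / (-750/3035) = -2.58343…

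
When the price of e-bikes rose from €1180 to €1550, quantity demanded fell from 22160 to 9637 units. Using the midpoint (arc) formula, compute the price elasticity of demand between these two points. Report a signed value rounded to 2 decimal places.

-2.91

%ΔQ = (9637 − 22160) / [(22160 + 9637)/2] = -12523/15898.5 = -0.787684…
%ΔP = (1550 − 1180) / [(1180 + 1550)/2] = 370/1365 = 0.271062…
Arc Ed = %ΔQ / %ΔP = (-12523/15898.5) / (370/1365) = -2.9059…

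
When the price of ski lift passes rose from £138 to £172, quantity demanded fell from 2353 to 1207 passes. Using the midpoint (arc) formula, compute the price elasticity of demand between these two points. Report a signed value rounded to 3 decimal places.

-2.935

%ΔQ = (1207 − 2353) / [(2353 + 1207)/2] = -1146/1780 = -0.643820…
%ΔP = (172 − 138) / [(138 + 172)/2] = 34/155 = 0.219354…
Arc Ed = %ΔQ / %ΔP = (-1146/1780) / (34/155) = -2.93506…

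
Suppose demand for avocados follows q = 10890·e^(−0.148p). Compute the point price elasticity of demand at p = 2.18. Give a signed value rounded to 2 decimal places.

-0.32

dq/dp = −0.148·q = -1167.26. At p = 2.18, q = 7886.91.
Ed = (dq/dp)·(p/q) = (-1167.26) × (2.18/7886.91) = -0.3226…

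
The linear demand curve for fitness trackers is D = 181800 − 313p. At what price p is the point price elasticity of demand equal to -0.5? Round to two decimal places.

Ed = −313p/(181800 − 313p). Set this equal to -0.5:
313p = 0.5·(181800 − 313p) ⇒ 313p(1 + 0.5) = 0.5·181800
p = 0.5·181800 / (313·1.5) = 193.6102…

193.61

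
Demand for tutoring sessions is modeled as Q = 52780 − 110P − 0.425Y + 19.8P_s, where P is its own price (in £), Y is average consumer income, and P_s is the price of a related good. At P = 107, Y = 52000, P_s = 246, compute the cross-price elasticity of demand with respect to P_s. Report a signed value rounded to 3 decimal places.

At the given values, Q = 52780 − 110(107) − 0.425(52000) + 19.8(246) = 23780.8.
∂Q/∂P_s = 19.8.
E = (19.8) × (246/23780.8) = 0.20482…

0.205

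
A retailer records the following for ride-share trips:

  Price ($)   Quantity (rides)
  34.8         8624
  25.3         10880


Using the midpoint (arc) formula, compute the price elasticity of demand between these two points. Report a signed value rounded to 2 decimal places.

%ΔQ = (10880 − 8624) / [(8624 + 10880)/2] = 2256/9752 = 0.231337…
%ΔP = (25.3 − 34.8) / [(34.8 + 25.3)/2] = -9.5/30.05 = -0.316139…
Arc Ed = %ΔQ / %ΔP = (2256/9752) / (-9.5/30.05) = -0.7317…

-0.73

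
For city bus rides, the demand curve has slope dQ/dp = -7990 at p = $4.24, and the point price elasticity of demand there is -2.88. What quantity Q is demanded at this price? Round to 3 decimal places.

11763.056

Ed = (dQ/dp)·(p/Q) ⇒ Q = (dQ/dp)·p/Ed = (-7990)·4.24/(-2.88) = 11763.05555…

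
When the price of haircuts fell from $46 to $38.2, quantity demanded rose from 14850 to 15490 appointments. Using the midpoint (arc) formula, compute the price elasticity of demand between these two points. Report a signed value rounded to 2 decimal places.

-0.23

%ΔQ = (15490 − 14850) / [(14850 + 15490)/2] = 640/15170 = 0.042188…
%ΔP = (38.2 − 46) / [(46 + 38.2)/2] = -7.8/42.1 = -0.185273…
Arc Ed = %ΔQ / %ΔP = (640/15170) / (-7.8/42.1) = -0.2277…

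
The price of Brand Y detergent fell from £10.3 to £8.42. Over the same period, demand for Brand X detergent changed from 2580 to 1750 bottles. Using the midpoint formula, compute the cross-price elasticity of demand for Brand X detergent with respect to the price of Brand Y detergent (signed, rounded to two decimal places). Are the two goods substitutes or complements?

1.91; substitutes

%ΔQ_{Brand X detergent} = (1750 − 2580)/avg = -830/2165 = -0.383371…
%ΔP_{Brand Y detergent} = (8.42 − 10.3)/avg = -1.88/9.36 = -0.200854…
E_cross = (-830/2165) / (-1.88/9.36) = 1.9087…
E_cross > 0 ⇒ the goods are substitutes.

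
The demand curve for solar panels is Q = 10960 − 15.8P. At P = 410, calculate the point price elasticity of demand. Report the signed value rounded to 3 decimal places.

-1.445

dQ/dP = −15.8. At P = 410, Q = 10960 − 15.8(410) = 4482.
Ed = (dQ/dP)·(P/Q) = −15.8 × (410/4482) = -1.44533…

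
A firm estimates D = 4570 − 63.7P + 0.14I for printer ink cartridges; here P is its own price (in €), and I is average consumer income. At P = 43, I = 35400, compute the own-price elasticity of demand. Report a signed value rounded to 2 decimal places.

-0.40

At the given values, D = 4570 − 63.7(43) + 0.14(35400) = 6786.9.
∂D/∂P = −63.7.
E = (-63.7) × (43/6786.9) = -0.4035…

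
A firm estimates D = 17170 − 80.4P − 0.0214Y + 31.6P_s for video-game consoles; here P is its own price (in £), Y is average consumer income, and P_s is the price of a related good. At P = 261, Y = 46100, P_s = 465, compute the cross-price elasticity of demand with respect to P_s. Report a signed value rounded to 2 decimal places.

1.49

At the given values, D = 17170 − 80.4(261) − 0.0214(46100) + 31.6(465) = 9893.06.
∂D/∂P_s = 31.6.
E = (31.6) × (465/9893.06) = 1.4852…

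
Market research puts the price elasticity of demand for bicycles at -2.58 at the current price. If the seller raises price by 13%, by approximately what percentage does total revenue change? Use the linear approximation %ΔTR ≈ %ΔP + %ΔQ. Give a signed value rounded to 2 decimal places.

%ΔQ ≈ Ed × %ΔP = (-2.58) × (+13%) = -33.5400%
%ΔTR ≈ %ΔP + %ΔQ = (+13%) + (-33.5400%) = -20.5400%

-20.54%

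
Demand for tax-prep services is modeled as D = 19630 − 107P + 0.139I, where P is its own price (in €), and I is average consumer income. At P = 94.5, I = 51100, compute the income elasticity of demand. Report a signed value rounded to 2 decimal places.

0.43

At the given values, D = 19630 − 107(94.5) + 0.139(51100) = 16621.4.
∂D/∂I = 0.139.
E = (0.139) × (51100/16621.4) = 0.4273…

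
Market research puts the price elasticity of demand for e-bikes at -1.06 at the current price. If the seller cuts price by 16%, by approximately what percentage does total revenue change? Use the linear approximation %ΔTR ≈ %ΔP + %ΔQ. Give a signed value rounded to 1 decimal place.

+1.0%

%ΔQ ≈ Ed × %ΔP = (-1.06) × (-16%) = +16.9600%
%ΔTR ≈ %ΔP + %ΔQ = (-16%) + (+16.9600%) = +0.9600%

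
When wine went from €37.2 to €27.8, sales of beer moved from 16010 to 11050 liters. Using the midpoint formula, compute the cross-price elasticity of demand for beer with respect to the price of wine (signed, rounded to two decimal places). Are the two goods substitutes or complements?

1.27; substitutes

%ΔQ_{beer} = (11050 − 16010)/avg = -4960/13530 = -0.366592…
%ΔP_{wine} = (27.8 − 37.2)/avg = -9.4/32.5 = -0.289230…
E_cross = (-4960/13530) / (-9.4/32.5) = 1.2674…
E_cross > 0 ⇒ the goods are substitutes.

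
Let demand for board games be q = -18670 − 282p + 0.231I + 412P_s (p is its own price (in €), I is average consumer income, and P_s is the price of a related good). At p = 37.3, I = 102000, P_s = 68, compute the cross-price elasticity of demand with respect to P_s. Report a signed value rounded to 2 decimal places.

At the given values, q = -18670 − 282(37.3) + 0.231(102000) + 412(68) = 22389.4.
∂q/∂P_s = 412.
E = (412) × (68/22389.4) = 1.2513…

1.25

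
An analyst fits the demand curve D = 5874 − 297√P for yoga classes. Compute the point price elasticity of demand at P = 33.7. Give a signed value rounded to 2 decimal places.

dD/dP = −297/(2√P) = -25.5806. At P = 33.7, D = 4149.86.
Ed = (dD/dP)·(P/D) = (-25.5806) × (33.7/4149.86) = -0.2077…

-0.21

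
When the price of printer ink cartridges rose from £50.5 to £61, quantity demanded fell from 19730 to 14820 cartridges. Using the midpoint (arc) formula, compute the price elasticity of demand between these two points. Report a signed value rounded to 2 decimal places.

-1.51

%ΔQ = (14820 − 19730) / [(19730 + 14820)/2] = -4910/17275 = -0.284225…
%ΔP = (61 − 50.5) / [(50.5 + 61)/2] = 10.5/55.75 = 0.188340…
Arc Ed = %ΔQ / %ΔP = (-4910/17275) / (10.5/55.75) = -1.5091…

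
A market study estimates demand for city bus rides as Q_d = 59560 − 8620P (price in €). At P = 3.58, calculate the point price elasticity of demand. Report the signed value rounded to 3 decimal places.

-1.075

dQ_d/dP = −8620. At P = 3.58, Q_d = 59560 − 8620(3.58) = 28700.4.
Ed = (dQ_d/dP)·(P/Q_d) = −8620 × (3.58/28700.4) = -1.07523…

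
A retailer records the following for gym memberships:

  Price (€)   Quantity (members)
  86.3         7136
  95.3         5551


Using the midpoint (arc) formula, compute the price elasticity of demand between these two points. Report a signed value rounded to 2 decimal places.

%ΔQ = (5551 − 7136) / [(7136 + 5551)/2] = -1585/6343.5 = -0.249862…
%ΔP = (95.3 − 86.3) / [(86.3 + 95.3)/2] = 9/90.8 = 0.099118…
Arc Ed = %ΔQ / %ΔP = (-1585/6343.5) / (9/90.8) = -2.5208…

-2.52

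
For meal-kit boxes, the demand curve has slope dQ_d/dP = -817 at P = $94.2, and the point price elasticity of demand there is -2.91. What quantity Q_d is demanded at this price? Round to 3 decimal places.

Ed = (dQ_d/dP)·(P/Q_d) ⇒ Q_d = (dQ_d/dP)·P/Ed = (-817)·94.2/(-2.91) = 26447.21649…

26447.216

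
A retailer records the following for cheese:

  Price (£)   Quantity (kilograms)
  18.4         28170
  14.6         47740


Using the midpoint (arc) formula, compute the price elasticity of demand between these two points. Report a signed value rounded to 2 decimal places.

%ΔQ = (47740 − 28170) / [(28170 + 47740)/2] = 19570/37955 = 0.515610…
%ΔP = (14.6 − 18.4) / [(18.4 + 14.6)/2] = -3.8/16.5 = -0.230303…
Arc Ed = %ΔQ / %ΔP = (19570/37955) / (-3.8/16.5) = -2.2388…

-2.24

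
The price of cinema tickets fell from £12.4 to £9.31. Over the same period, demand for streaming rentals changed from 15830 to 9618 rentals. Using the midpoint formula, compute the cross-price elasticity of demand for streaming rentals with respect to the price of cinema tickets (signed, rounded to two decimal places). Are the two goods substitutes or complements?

%ΔQ_{streaming rentals} = (9618 − 15830)/avg = -6212/12724 = -0.488211…
%ΔP_{cinema tickets} = (9.31 − 12.4)/avg = -3.09/10.855 = -0.284661…
E_cross = (-6212/12724) / (-3.09/10.855) = 1.7150…
E_cross > 0 ⇒ the goods are substitutes.

1.72; substitutes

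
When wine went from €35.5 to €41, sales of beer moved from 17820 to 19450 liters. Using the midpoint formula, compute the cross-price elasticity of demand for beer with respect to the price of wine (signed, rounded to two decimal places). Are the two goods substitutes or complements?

%ΔQ_{beer} = (19450 − 17820)/avg = 1630/18635 = 0.087469…
%ΔP_{wine} = (41 − 35.5)/avg = 5.5/38.25 = 0.143790…
E_cross = (1630/18635) / (5.5/38.25) = 0.6083…
E_cross > 0 ⇒ the goods are substitutes.

0.61; substitutes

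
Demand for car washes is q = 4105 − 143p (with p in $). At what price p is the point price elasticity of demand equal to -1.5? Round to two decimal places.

Ed = −143p/(4105 − 143p). Set this equal to -1.5:
143p = 1.5·(4105 − 143p) ⇒ 143p(1 + 1.5) = 1.5·4105
p = 1.5·4105 / (143·2.5) = 17.2237…

17.22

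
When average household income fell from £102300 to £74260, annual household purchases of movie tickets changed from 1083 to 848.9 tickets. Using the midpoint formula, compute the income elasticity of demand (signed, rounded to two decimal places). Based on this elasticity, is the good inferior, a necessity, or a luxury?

%ΔQ = (848.9 − 1083)/[( 1083 + 848.9)/2] = -234.1/965.95 = -0.242352…
%ΔIncome = (74260 − 102300)/[( 102300 + 74260)/2] = -28040/88280 = -0.317625…
E_income = (-234.1/965.95) / (-28040/88280) = 0.7630…
0 < E_income < 1 ⇒ normal good, necessity.

0.76; necessity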